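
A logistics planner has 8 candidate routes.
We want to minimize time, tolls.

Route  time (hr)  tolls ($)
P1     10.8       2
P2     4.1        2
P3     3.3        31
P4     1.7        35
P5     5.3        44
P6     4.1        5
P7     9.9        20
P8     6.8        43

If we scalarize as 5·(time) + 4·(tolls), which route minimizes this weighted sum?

P2

P1: 5·10.8 + 4·2 = 62.0
P2: 5·4.1 + 4·2 = 28.5
P3: 5·3.3 + 4·31 = 140.5
P4: 5·1.7 + 4·35 = 148.5
P5: 5·5.3 + 4·44 = 202.5
P6: 5·4.1 + 4·5 = 40.5
P7: 5·9.9 + 4·20 = 129.5
P8: 5·6.8 + 4·43 = 206.0
Lowest: P2 at 28.5.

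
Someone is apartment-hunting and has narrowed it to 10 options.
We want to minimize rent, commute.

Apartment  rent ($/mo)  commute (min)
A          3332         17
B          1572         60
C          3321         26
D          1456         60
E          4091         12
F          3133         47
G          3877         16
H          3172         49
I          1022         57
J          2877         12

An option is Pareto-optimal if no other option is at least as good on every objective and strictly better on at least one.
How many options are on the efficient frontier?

2

A: dominated by J (rent 2877≤3332, commute 12≤17).
B: dominated by D (rent 1456≤1572, commute 60≤60).
C: dominated by J (rent 2877≤3321, commute 12≤26).
D: dominated by I (rent 1022≤1456, commute 57≤60).
E: dominated by J (rent 2877≤4091, commute 12≤12).
F: dominated by J (rent 2877≤3133, commute 12≤47).
G: dominated by J (rent 2877≤3877, commute 12≤16).
H: dominated by F (rent 3133≤3172, commute 47≤49).
I: not dominated (best rent).
J: not dominated.
Pareto-optimal: I, J → 2.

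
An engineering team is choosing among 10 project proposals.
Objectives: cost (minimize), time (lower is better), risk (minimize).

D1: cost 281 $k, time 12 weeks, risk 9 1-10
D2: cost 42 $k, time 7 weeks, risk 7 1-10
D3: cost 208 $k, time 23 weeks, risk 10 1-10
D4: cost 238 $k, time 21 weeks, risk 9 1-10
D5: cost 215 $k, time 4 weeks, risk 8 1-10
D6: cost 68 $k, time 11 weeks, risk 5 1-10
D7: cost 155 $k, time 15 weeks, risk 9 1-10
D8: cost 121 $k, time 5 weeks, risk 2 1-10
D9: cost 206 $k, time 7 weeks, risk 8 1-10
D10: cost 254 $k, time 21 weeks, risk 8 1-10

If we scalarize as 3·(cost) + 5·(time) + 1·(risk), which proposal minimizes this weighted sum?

D1: 3·281 + 5·12 + 1·9 = 912
D2: 3·42 + 5·7 + 1·7 = 168
D3: 3·208 + 5·23 + 1·10 = 749
D4: 3·238 + 5·21 + 1·9 = 828
D5: 3·215 + 5·4 + 1·8 = 673
D6: 3·68 + 5·11 + 1·5 = 264
D7: 3·155 + 5·15 + 1·9 = 549
D8: 3·121 + 5·5 + 1·2 = 390
D9: 3·206 + 5·7 + 1·8 = 661
D10: 3·254 + 5·21 + 1·8 = 875
Lowest: D2 at 168.

D2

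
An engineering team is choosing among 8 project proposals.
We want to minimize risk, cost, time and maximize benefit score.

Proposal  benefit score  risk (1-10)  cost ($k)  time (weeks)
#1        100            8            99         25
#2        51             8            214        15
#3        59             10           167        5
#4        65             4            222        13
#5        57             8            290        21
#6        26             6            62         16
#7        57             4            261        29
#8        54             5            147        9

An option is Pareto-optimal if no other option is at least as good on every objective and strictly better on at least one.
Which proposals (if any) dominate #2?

#8: benefit score 54≥51, risk 5≤8, cost 147≤214, time 9≤15 — dominates #2.
Others (#1, #3, #4, #5, #6, #7) are each worse than #2 on at least one objective.

#8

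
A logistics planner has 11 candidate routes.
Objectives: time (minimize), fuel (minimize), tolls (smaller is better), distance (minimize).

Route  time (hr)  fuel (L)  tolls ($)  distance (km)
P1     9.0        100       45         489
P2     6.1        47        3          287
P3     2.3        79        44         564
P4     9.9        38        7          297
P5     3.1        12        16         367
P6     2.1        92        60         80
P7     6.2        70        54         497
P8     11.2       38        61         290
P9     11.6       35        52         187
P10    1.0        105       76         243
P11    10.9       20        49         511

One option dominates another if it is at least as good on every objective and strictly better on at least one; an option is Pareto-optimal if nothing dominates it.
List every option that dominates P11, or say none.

P5: time 3.1≤10.9, fuel 12≤20, tolls 16≤49, distance 367≤511 — dominates P11.
Others (P1, P2, P3, P4, P6, P7, P8, P9, P10) are each worse than P11 on at least one objective.

P5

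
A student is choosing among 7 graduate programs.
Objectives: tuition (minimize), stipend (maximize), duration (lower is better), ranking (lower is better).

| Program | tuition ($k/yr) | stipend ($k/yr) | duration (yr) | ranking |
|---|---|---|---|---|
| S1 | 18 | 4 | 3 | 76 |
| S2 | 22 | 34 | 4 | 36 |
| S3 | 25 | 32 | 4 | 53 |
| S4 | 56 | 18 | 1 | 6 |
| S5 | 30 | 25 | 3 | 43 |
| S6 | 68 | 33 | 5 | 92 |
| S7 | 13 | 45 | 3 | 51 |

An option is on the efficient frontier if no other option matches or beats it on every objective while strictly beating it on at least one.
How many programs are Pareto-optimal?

4

S1: dominated by S7 (tuition 13≤18, stipend 45≥4, duration 3≤3, ranking 51≤76).
S2: not dominated.
S3: dominated by S2 (tuition 22≤25, stipend 34≥32, duration 4≤4, ranking 36≤53).
S4: not dominated (best duration).
S5: not dominated.
S6: dominated by S2 (tuition 22≤68, stipend 34≥33, duration 4≤5, ranking 36≤92).
S7: not dominated (best tuition).
Pareto-optimal: S2, S4, S5, S7 → 4.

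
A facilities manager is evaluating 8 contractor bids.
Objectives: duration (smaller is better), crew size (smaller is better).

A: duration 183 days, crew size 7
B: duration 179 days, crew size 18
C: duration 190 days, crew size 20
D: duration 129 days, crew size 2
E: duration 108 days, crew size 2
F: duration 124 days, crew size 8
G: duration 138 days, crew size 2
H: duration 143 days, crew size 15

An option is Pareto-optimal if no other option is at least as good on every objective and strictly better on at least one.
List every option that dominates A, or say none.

D: duration 129≤183, crew size 2≤7 — dominates A.
E: duration 108≤183, crew size 2≤7 — dominates A.
G: duration 138≤183, crew size 2≤7 — dominates A.
Others (B, C, F, H) are each worse than A on at least one objective.

D, E, G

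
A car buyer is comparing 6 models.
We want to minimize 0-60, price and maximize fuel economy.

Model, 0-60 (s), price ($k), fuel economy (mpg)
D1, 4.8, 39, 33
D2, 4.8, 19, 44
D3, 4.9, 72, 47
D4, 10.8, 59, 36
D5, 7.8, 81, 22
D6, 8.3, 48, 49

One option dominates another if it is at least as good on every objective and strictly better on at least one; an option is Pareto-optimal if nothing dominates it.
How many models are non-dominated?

D1: dominated by D2 (0-60 4.8≤4.8, price 19≤39, fuel economy 44≥33).
D2: not dominated (best price).
D3: not dominated.
D4: dominated by D2 (0-60 4.8≤10.8, price 19≤59, fuel economy 44≥36).
D5: dominated by D1 (0-60 4.8≤7.8, price 39≤81, fuel economy 33≥22).
D6: not dominated (best fuel economy).
Pareto-optimal: D2, D3, D6 → 3.

3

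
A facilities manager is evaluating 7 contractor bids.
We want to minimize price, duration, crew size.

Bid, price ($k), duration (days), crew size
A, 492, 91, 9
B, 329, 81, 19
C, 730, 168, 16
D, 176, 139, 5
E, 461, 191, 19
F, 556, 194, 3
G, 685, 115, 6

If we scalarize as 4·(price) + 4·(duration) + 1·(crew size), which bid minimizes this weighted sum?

D

A: 4·492 + 4·91 + 1·9 = 2341
B: 4·329 + 4·81 + 1·19 = 1659
C: 4·730 + 4·168 + 1·16 = 3608
D: 4·176 + 4·139 + 1·5 = 1265
E: 4·461 + 4·191 + 1·19 = 2627
F: 4·556 + 4·194 + 1·3 = 3003
G: 4·685 + 4·115 + 1·6 = 3206
Lowest: D at 1265.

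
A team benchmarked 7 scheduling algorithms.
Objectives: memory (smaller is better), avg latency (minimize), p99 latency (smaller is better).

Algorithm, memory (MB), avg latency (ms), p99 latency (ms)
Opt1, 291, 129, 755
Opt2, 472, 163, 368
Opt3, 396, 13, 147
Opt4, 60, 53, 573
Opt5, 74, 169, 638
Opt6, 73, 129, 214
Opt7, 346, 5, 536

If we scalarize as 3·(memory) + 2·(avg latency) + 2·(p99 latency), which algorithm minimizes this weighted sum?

Opt6

Opt1: 3·291 + 2·129 + 2·755 = 2641
Opt2: 3·472 + 2·163 + 2·368 = 2478
Opt3: 3·396 + 2·13 + 2·147 = 1508
Opt4: 3·60 + 2·53 + 2·573 = 1432
Opt5: 3·74 + 2·169 + 2·638 = 1836
Opt6: 3·73 + 2·129 + 2·214 = 905
Opt7: 3·346 + 2·5 + 2·536 = 2120
Lowest: Opt6 at 905.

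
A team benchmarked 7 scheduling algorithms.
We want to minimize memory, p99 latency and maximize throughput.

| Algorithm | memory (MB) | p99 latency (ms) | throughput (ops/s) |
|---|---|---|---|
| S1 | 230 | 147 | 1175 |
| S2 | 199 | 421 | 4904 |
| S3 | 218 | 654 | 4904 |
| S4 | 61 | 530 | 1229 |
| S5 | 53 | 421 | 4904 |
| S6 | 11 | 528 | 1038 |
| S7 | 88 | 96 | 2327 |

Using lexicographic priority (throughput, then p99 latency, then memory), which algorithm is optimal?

S5

First maximize throughput: best is 4904, kept {S2, S3, S5}.
Then minimize p99 latency: best is 421, kept {S2, S5}.
Then minimize memory: best is 53, kept {S5}.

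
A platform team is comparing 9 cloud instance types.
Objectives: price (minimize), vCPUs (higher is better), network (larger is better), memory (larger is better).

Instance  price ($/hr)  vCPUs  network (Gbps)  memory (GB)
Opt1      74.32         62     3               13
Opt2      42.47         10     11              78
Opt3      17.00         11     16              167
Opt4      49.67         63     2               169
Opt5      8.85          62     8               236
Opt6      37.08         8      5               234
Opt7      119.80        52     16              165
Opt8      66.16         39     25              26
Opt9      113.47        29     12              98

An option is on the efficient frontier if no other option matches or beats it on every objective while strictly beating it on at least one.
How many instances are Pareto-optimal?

6

Opt1: dominated by Opt5 (price 8.85≤74.32, vCPUs 62≥62, network 8≥3, memory 236≥13).
Opt2: dominated by Opt3 (price 17.00≤42.47, vCPUs 11≥10, network 16≥11, memory 167≥78).
Opt3: not dominated.
Opt4: not dominated (best vCPUs).
Opt5: not dominated (best price).
Opt6: dominated by Opt5 (price 8.85≤37.08, vCPUs 62≥8, network 8≥5, memory 236≥234).
Opt7: not dominated.
Opt8: not dominated (best network).
Opt9: not dominated.
Pareto-optimal: Opt3, Opt4, Opt5, Opt7, Opt8, Opt9 → 6.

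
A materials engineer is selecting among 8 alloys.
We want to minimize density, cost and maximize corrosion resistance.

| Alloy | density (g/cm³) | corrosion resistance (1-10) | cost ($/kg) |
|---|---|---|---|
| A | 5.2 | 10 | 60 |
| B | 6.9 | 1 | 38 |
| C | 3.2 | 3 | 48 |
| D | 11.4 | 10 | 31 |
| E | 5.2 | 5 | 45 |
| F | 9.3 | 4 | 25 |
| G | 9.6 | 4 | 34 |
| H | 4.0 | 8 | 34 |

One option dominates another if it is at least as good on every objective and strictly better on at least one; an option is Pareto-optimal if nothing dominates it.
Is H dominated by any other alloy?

A: worse on density (5.2 vs 4.0).
B: worse on density (6.9 vs 4.0).
C: worse on corrosion resistance (3 vs 8).
D: worse on density (11.4 vs 4.0).
E: worse on density (5.2 vs 4.0).
F: worse on density (9.3 vs 4.0).
G: worse on density (9.6 vs 4.0).
No option is at least as good as H on every objective and strictly better on one.

No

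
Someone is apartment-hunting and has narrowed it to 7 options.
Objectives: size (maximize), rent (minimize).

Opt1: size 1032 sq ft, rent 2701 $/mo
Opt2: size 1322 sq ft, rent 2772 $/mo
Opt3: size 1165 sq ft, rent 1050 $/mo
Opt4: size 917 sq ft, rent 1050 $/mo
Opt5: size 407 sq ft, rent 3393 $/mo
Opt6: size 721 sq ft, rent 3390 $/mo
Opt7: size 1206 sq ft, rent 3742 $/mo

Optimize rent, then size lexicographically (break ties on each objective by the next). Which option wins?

Opt3

First minimize rent: best is 1050, kept {Opt3, Opt4}.
Then maximize size: best is 1165, kept {Opt3}.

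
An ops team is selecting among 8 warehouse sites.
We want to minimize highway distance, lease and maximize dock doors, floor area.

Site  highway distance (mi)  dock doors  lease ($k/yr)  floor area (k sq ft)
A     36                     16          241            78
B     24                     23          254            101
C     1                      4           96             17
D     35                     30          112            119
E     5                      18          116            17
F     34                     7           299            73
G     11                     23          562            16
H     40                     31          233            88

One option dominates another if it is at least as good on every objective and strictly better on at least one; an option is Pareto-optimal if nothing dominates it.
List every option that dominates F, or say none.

B: highway distance 24≤34, dock doors 23≥7, lease 254≤299, floor area 101≥73 — dominates F.
Others (A, C, D, E, G, H) are each worse than F on at least one objective.

B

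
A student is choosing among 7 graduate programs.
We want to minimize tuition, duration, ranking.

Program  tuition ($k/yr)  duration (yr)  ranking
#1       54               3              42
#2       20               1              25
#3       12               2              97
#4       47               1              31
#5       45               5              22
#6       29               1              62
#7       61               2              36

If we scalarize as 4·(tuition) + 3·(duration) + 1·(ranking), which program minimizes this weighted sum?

#1: 4·54 + 3·3 + 1·42 = 267
#2: 4·20 + 3·1 + 1·25 = 108
#3: 4·12 + 3·2 + 1·97 = 151
#4: 4·47 + 3·1 + 1·31 = 222
#5: 4·45 + 3·5 + 1·22 = 217
#6: 4·29 + 3·1 + 1·62 = 181
#7: 4·61 + 3·2 + 1·36 = 286
Lowest: #2 at 108.

#2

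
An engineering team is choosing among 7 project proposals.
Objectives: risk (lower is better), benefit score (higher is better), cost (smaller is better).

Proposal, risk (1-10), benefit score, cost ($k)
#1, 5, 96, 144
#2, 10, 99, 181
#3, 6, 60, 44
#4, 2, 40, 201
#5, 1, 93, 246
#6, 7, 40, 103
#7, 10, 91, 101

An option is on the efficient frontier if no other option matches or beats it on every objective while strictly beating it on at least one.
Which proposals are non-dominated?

#1, #2, #3, #4, #5, #7

#1: not dominated.
#2: not dominated (best benefit score).
#3: not dominated (best cost).
#4: not dominated.
#5: not dominated (best risk).
#6: dominated by #3 (risk 6≤7, benefit score 60≥40, cost 44≤103).
#7: not dominated.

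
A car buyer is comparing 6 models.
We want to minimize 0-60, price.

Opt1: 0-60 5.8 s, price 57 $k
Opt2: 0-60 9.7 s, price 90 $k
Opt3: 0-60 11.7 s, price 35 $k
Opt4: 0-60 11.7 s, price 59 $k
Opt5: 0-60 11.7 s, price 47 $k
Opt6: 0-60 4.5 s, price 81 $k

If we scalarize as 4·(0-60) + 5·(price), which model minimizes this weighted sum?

Opt1: 4·5.8 + 5·57 = 308.2
Opt2: 4·9.7 + 5·90 = 488.8
Opt3: 4·11.7 + 5·35 = 221.8
Opt4: 4·11.7 + 5·59 = 341.8
Opt5: 4·11.7 + 5·47 = 281.8
Opt6: 4·4.5 + 5·81 = 423.0
Lowest: Opt3 at 221.8.

Opt3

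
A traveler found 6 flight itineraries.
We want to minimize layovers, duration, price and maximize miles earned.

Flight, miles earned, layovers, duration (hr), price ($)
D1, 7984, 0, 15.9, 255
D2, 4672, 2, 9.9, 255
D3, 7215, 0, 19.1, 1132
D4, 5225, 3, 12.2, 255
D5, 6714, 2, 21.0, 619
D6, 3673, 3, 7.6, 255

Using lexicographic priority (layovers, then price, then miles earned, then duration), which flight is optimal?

D1

First minimize layovers: best is 0, kept {D1, D3}.
Then minimize price: best is 255, kept {D1}.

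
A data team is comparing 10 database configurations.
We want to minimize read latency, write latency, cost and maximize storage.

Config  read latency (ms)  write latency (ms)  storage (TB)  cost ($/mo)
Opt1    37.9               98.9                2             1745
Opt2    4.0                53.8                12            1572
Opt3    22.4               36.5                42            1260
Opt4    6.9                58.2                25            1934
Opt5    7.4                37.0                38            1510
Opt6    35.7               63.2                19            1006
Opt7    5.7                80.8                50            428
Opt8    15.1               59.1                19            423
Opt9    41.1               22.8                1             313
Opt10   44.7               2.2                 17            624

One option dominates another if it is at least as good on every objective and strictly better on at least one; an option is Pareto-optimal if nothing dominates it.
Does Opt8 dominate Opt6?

Opt8 vs Opt6: read latency 15.1≤35.7, write latency 59.1≤63.2, storage 19≥19, cost 423≤1006 — Opt8 is at least as good on every objective with at least one strict improvement.

Yes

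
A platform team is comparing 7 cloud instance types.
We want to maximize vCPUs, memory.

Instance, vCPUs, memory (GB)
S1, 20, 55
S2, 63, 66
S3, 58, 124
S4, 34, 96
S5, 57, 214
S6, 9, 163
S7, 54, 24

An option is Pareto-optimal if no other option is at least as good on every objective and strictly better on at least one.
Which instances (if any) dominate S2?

none

S1: worse on vCPUs (20 vs 63).
S3: worse on vCPUs (58 vs 63).
S4: worse on vCPUs (34 vs 63).
S5: worse on vCPUs (57 vs 63).
S6: worse on vCPUs (9 vs 63).
S7: worse on vCPUs (54 vs 63).
No option dominates S2.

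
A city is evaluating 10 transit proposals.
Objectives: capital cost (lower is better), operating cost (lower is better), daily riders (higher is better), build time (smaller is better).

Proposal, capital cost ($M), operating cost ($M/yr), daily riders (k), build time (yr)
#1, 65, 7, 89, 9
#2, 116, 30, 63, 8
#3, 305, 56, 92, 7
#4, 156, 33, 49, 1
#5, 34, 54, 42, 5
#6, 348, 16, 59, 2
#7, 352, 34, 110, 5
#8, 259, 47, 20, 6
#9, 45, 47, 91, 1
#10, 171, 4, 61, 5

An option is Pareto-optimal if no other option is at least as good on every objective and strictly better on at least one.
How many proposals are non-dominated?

9

#1: not dominated.
#2: not dominated.
#3: not dominated.
#4: not dominated.
#5: not dominated (best capital cost).
#6: not dominated.
#7: not dominated (best daily riders).
#8: dominated by #4 (capital cost 156≤259, operating cost 33≤47, daily riders 49≥20, build time 1≤6).
#9: not dominated.
#10: not dominated (best operating cost).
Pareto-optimal: #1, #2, #3, #4, #5, #6, #7, #9, #10 → 9.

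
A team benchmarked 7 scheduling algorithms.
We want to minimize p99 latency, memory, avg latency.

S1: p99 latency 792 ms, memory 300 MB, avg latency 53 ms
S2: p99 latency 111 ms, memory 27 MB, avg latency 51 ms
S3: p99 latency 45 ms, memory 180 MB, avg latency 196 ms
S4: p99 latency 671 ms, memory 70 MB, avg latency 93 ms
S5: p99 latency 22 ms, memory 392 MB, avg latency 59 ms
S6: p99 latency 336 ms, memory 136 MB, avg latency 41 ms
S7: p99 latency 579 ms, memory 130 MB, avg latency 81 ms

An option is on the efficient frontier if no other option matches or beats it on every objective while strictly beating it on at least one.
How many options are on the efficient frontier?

4

S1: dominated by S2 (p99 latency 111≤792, memory 27≤300, avg latency 51≤53).
S2: not dominated (best memory).
S3: not dominated.
S4: dominated by S2 (p99 latency 111≤671, memory 27≤70, avg latency 51≤93).
S5: not dominated (best p99 latency).
S6: not dominated (best avg latency).
S7: dominated by S2 (p99 latency 111≤579, memory 27≤130, avg latency 51≤81).
Pareto-optimal: S2, S3, S5, S6 → 4.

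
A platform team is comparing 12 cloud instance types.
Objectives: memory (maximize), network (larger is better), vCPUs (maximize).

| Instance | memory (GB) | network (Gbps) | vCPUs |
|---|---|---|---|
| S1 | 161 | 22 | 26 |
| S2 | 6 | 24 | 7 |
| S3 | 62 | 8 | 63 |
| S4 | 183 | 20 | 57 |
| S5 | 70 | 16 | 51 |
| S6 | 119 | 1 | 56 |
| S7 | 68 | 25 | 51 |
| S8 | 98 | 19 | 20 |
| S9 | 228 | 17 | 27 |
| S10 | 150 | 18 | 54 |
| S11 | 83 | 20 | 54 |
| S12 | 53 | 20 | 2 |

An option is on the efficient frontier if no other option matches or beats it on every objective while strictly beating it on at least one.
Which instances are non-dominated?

S1: not dominated.
S2: dominated by S7 (memory 68≥6, network 25≥24, vCPUs 51≥7).
S3: not dominated (best vCPUs).
S4: not dominated.
S5: dominated by S4 (memory 183≥70, network 20≥16, vCPUs 57≥51).
S6: dominated by S4 (memory 183≥119, network 20≥1, vCPUs 57≥56).
S7: not dominated (best network).
S8: dominated by S1 (memory 161≥98, network 22≥19, vCPUs 26≥20).
S9: not dominated (best memory).
S10: dominated by S4 (memory 183≥150, network 20≥18, vCPUs 57≥54).
S11: dominated by S4 (memory 183≥83, network 20≥20, vCPUs 57≥54).
S12: dominated by S1 (memory 161≥53, network 22≥20, vCPUs 26≥2).

S1, S3, S4, S7, S9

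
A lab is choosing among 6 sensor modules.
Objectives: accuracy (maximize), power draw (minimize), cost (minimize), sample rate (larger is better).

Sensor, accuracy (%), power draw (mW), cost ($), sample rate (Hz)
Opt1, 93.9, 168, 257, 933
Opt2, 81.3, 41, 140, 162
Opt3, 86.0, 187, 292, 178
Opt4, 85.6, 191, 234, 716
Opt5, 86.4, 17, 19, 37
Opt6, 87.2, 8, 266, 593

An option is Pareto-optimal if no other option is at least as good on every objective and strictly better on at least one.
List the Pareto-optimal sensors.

Opt1: not dominated (best accuracy).
Opt2: not dominated.
Opt3: dominated by Opt1 (accuracy 93.9≥86.0, power draw 168≤187, cost 257≤292, sample rate 933≥178).
Opt4: not dominated.
Opt5: not dominated (best cost).
Opt6: not dominated (best power draw).

Opt1, Opt2, Opt4, Opt5, Opt6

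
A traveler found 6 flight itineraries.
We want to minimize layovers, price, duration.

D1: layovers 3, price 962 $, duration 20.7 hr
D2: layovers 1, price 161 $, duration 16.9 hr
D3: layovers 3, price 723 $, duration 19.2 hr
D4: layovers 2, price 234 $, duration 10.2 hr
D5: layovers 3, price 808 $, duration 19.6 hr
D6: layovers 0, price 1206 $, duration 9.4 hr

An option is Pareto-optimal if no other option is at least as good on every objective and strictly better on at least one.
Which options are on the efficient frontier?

D1: dominated by D2 (layovers 1≤3, price 161≤962, duration 16.9≤20.7).
D2: not dominated (best price).
D3: dominated by D2 (layovers 1≤3, price 161≤723, duration 16.9≤19.2).
D4: not dominated.
D5: dominated by D2 (layovers 1≤3, price 161≤808, duration 16.9≤19.6).
D6: not dominated (best layovers).

D2, D4, D6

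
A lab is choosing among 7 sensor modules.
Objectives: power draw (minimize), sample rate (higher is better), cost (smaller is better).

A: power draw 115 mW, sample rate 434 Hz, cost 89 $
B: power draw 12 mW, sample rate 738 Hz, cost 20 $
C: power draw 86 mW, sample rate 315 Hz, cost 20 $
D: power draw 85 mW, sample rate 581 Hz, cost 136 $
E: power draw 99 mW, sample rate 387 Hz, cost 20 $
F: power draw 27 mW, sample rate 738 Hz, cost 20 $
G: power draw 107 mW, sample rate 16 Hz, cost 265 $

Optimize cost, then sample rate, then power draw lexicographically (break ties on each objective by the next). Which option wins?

B

First minimize cost: best is 20, kept {B, C, E, F}.
Then maximize sample rate: best is 738, kept {B, F}.
Then minimize power draw: best is 12, kept {B}.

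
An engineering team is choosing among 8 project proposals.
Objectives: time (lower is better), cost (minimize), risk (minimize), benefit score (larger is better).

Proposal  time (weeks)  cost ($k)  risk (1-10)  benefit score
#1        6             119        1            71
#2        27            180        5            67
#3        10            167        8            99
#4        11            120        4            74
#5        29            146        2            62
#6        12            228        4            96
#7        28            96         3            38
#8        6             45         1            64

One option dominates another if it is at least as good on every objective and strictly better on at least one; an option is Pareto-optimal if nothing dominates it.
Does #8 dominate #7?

Yes

#8 vs #7: time 6≤28, cost 45≤96, risk 1≤3, benefit score 64≥38 — #8 is at least as good on every objective with at least one strict improvement.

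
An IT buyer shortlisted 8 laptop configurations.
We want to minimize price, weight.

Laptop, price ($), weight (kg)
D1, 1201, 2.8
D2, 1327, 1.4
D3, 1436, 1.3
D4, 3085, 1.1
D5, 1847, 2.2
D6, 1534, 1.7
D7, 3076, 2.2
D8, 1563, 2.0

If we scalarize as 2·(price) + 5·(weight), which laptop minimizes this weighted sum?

D1: 2·1201 + 5·2.8 = 2416.0
D2: 2·1327 + 5·1.4 = 2661.0
D3: 2·1436 + 5·1.3 = 2878.5
D4: 2·3085 + 5·1.1 = 6175.5
D5: 2·1847 + 5·2.2 = 3705.0
D6: 2·1534 + 5·1.7 = 3076.5
D7: 2·3076 + 5·2.2 = 6163.0
D8: 2·1563 + 5·2.0 = 3136.0
Lowest: D1 at 2416.0.

D1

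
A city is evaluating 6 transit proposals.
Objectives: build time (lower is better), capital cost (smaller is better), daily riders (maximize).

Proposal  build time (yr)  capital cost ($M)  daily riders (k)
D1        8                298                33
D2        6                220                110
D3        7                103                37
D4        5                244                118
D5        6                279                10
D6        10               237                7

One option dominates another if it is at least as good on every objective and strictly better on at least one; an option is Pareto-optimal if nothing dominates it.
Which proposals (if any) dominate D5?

D2, D4

D2: build time 6≤6, capital cost 220≤279, daily riders 110≥10 — dominates D5.
D4: build time 5≤6, capital cost 244≤279, daily riders 118≥10 — dominates D5.
Others (D1, D3, D6) are each worse than D5 on at least one objective.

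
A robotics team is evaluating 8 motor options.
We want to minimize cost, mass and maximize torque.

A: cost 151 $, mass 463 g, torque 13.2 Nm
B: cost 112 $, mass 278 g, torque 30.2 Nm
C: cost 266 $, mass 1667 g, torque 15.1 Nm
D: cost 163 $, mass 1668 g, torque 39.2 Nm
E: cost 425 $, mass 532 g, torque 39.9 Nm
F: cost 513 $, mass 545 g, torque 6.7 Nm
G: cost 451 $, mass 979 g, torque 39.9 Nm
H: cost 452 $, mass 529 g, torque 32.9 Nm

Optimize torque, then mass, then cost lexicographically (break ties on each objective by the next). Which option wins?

First maximize torque: best is 39.9, kept {E, G}.
Then minimize mass: best is 532, kept {E}.

E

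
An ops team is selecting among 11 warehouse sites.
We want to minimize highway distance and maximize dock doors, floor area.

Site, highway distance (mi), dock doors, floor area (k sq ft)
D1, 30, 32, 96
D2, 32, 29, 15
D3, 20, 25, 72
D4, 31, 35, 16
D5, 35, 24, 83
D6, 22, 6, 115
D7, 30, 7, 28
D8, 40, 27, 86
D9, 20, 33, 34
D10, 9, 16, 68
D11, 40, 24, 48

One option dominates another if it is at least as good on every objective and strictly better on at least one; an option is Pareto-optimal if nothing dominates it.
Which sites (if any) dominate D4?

none

D1: worse on dock doors (32 vs 35).
D2: worse on highway distance (32 vs 31).
D3: worse on dock doors (25 vs 35).
D5: worse on highway distance (35 vs 31).
D6: worse on dock doors (6 vs 35).
D7: worse on dock doors (7 vs 35).
D8: worse on highway distance (40 vs 31).
D9: worse on dock doors (33 vs 35).
D10: worse on dock doors (16 vs 35).
D11: worse on highway distance (40 vs 31).
No option dominates D4.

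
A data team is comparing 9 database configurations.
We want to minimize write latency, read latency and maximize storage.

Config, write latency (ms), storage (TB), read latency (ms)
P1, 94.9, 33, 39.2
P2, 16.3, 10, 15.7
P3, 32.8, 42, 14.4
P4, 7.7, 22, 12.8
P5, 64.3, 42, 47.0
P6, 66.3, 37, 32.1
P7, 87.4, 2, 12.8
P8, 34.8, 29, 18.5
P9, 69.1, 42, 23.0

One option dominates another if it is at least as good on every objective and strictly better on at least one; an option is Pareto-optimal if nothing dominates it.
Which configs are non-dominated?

P1: dominated by P3 (write latency 32.8≤94.9, storage 42≥33, read latency 14.4≤39.2).
P2: dominated by P4 (write latency 7.7≤16.3, storage 22≥10, read latency 12.8≤15.7).
P3: not dominated.
P4: not dominated (best write latency).
P5: dominated by P3 (write latency 32.8≤64.3, storage 42≥42, read latency 14.4≤47.0).
P6: dominated by P3 (write latency 32.8≤66.3, storage 42≥37, read latency 14.4≤32.1).
P7: dominated by P4 (write latency 7.7≤87.4, storage 22≥2, read latency 12.8≤12.8).
P8: dominated by P3 (write latency 32.8≤34.8, storage 42≥29, read latency 14.4≤18.5).
P9: dominated by P3 (write latency 32.8≤69.1, storage 42≥42, read latency 14.4≤23.0).

P3, P4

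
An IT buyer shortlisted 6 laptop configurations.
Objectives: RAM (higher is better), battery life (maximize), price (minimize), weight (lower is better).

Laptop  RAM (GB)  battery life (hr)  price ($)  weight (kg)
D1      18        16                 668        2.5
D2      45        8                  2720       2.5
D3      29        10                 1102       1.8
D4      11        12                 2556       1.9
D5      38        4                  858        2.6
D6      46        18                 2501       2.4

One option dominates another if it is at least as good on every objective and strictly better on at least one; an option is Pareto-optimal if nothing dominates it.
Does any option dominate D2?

D6 vs D2: RAM 46≥45, battery life 18≥8, price 2501≤2720, weight 2.4≤2.5 — D6 is at least as good on every objective and strictly better on at least one, so D6 dominates D2.

Yes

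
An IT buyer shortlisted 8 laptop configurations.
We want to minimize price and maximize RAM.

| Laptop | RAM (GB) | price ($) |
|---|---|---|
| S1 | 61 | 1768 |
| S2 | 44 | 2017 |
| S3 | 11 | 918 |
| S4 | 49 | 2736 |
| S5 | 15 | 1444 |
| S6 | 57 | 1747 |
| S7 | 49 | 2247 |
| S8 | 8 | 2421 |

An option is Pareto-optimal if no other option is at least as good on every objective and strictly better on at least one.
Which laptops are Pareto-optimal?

S1: not dominated (best RAM).
S2: dominated by S1 (RAM 61≥44, price 1768≤2017).
S3: not dominated (best price).
S4: dominated by S1 (RAM 61≥49, price 1768≤2736).
S5: not dominated.
S6: not dominated.
S7: dominated by S1 (RAM 61≥49, price 1768≤2247).
S8: dominated by S1 (RAM 61≥8, price 1768≤2421).

S1, S3, S5, S6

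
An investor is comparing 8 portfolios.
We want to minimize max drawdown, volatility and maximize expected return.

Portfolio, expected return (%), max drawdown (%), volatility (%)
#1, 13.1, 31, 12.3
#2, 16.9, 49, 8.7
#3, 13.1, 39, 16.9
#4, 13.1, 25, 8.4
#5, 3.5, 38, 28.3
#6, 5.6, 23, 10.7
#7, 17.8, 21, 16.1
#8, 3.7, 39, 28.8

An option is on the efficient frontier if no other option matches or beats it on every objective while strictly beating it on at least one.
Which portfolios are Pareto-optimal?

#2, #4, #6, #7

#1: dominated by #4 (expected return 13.1≥13.1, max drawdown 25≤31, volatility 8.4≤12.3).
#2: not dominated.
#3: dominated by #1 (expected return 13.1≥13.1, max drawdown 31≤39, volatility 12.3≤16.9).
#4: not dominated (best volatility).
#5: dominated by #1 (expected return 13.1≥3.5, max drawdown 31≤38, volatility 12.3≤28.3).
#6: not dominated.
#7: not dominated (best expected return).
#8: dominated by #1 (expected return 13.1≥3.7, max drawdown 31≤39, volatility 12.3≤28.8).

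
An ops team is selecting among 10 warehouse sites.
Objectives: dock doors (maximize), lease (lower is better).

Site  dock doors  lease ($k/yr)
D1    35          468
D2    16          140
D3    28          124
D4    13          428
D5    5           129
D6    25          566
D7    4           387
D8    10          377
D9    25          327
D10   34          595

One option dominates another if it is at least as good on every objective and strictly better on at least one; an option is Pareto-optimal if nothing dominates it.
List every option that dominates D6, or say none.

D1: dock doors 35≥25, lease 468≤566 — dominates D6.
D3: dock doors 28≥25, lease 124≤566 — dominates D6.
D9: dock doors 25≥25, lease 327≤566 — dominates D6.
Others (D2, D4, D5, D7, D8, D10) are each worse than D6 on at least one objective.

D1, D3, D9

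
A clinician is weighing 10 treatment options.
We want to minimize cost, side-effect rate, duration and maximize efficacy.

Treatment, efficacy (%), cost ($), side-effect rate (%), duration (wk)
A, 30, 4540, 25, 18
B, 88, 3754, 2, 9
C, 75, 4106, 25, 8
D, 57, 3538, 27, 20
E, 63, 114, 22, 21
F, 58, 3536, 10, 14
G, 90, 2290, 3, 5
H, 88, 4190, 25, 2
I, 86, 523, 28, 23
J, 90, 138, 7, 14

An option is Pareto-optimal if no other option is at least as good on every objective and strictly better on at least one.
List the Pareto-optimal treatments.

A: dominated by B (efficacy 88≥30, cost 3754≤4540, side-effect rate 2≤25, duration 9≤18).
B: not dominated (best side-effect rate).
C: dominated by G (efficacy 90≥75, cost 2290≤4106, side-effect rate 3≤25, duration 5≤8).
D: dominated by F (efficacy 58≥57, cost 3536≤3538, side-effect rate 10≤27, duration 14≤20).
E: not dominated (best cost).
F: dominated by G (efficacy 90≥58, cost 2290≤3536, side-effect rate 3≤10, duration 5≤14).
G: not dominated.
H: not dominated (best duration).
I: dominated by J (efficacy 90≥86, cost 138≤523, side-effect rate 7≤28, duration 14≤23).
J: not dominated.

B, E, G, H, J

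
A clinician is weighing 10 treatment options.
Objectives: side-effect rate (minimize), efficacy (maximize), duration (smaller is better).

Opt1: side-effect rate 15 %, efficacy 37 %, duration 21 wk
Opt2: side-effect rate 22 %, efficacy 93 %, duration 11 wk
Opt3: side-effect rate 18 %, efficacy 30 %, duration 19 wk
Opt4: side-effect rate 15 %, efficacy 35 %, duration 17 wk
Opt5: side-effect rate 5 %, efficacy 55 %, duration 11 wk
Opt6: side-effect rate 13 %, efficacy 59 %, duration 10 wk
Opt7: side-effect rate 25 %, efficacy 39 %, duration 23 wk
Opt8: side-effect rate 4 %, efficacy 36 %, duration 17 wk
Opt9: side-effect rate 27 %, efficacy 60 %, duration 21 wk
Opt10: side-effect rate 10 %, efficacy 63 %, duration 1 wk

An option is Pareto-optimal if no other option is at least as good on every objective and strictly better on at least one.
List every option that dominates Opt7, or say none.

Opt2: side-effect rate 22≤25, efficacy 93≥39, duration 11≤23 — dominates Opt7.
Opt5: side-effect rate 5≤25, efficacy 55≥39, duration 11≤23 — dominates Opt7.
Opt6: side-effect rate 13≤25, efficacy 59≥39, duration 10≤23 — dominates Opt7.
Opt10: side-effect rate 10≤25, efficacy 63≥39, duration 1≤23 — dominates Opt7.
Others (Opt1, Opt3, Opt4, Opt8, Opt9) are each worse than Opt7 on at least one objective.

Opt2, Opt5, Opt6, Opt10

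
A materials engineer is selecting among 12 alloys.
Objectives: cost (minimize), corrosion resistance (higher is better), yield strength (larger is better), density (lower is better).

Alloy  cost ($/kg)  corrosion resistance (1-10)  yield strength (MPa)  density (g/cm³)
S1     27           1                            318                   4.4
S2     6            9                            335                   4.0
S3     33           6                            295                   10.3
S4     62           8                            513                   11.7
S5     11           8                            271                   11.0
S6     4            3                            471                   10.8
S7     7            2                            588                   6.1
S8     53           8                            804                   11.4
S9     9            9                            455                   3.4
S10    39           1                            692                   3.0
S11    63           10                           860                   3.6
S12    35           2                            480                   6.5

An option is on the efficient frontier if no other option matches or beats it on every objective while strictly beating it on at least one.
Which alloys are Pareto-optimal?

S2, S6, S7, S8, S9, S10, S11

S1: dominated by S2 (cost 6≤27, corrosion resistance 9≥1, yield strength 335≥318, density 4.0≤4.4).
S2: not dominated.
S3: dominated by S2 (cost 6≤33, corrosion resistance 9≥6, yield strength 335≥295, density 4.0≤10.3).
S4: dominated by S8 (cost 53≤62, corrosion resistance 8≥8, yield strength 804≥513, density 11.4≤11.7).
S5: dominated by S2 (cost 6≤11, corrosion resistance 9≥8, yield strength 335≥271, density 4.0≤11.0).
S6: not dominated (best cost).
S7: not dominated.
S8: not dominated.
S9: not dominated.
S10: not dominated (best density).
S11: not dominated (best corrosion resistance).
S12: dominated by S7 (cost 7≤35, corrosion resistance 2≥2, yield strength 588≥480, density 6.1≤6.5).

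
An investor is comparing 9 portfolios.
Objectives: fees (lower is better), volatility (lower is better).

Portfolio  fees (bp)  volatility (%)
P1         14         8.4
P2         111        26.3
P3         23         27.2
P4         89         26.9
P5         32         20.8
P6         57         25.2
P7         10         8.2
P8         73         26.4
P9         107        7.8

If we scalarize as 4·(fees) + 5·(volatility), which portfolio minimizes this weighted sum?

P1: 4·14 + 5·8.4 = 98.0
P2: 4·111 + 5·26.3 = 575.5
P3: 4·23 + 5·27.2 = 228.0
P4: 4·89 + 5·26.9 = 490.5
P5: 4·32 + 5·20.8 = 232.0
P6: 4·57 + 5·25.2 = 354.0
P7: 4·10 + 5·8.2 = 81.0
P8: 4·73 + 5·26.4 = 424.0
P9: 4·107 + 5·7.8 = 467.0
Lowest: P7 at 81.0.

P7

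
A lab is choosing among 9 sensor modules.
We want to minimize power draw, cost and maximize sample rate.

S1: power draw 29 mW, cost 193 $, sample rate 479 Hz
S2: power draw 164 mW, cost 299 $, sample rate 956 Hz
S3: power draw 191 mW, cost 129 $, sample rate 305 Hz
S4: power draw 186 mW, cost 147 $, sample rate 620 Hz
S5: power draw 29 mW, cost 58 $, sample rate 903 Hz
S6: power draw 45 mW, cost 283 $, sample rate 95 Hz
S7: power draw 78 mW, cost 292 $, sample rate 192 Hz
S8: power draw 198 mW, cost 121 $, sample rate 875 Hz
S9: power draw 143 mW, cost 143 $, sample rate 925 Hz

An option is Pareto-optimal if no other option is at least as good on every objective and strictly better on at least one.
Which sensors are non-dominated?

S2, S5, S9

S1: dominated by S5 (power draw 29≤29, cost 58≤193, sample rate 903≥479).
S2: not dominated (best sample rate).
S3: dominated by S5 (power draw 29≤191, cost 58≤129, sample rate 903≥305).
S4: dominated by S5 (power draw 29≤186, cost 58≤147, sample rate 903≥620).
S5: not dominated (best cost).
S6: dominated by S1 (power draw 29≤45, cost 193≤283, sample rate 479≥95).
S7: dominated by S1 (power draw 29≤78, cost 193≤292, sample rate 479≥192).
S8: dominated by S5 (power draw 29≤198, cost 58≤121, sample rate 903≥875).
S9: not dominated.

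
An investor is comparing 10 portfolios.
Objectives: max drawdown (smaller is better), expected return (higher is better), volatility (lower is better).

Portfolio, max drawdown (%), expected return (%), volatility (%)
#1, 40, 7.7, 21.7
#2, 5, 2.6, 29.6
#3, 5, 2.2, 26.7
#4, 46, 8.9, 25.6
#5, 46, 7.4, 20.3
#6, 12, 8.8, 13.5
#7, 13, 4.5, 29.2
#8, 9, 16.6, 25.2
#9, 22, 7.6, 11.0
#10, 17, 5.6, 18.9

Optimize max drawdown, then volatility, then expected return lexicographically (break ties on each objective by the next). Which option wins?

#3

First minimize max drawdown: best is 5, kept {#2, #3}.
Then minimize volatility: best is 26.7, kept {#3}.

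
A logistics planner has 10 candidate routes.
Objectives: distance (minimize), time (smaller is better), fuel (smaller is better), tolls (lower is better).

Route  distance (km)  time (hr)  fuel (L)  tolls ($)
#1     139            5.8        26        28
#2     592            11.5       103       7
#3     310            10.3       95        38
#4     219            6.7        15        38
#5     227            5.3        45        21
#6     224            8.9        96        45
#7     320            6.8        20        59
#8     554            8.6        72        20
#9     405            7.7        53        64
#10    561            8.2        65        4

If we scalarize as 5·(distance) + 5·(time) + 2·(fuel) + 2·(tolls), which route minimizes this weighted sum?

#1

#1: 5·139 + 5·5.8 + 2·26 + 2·28 = 832.0
#2: 5·592 + 5·11.5 + 2·103 + 2·7 = 3237.5
#3: 5·310 + 5·10.3 + 2·95 + 2·38 = 1867.5
#4: 5·219 + 5·6.7 + 2·15 + 2·38 = 1234.5
#5: 5·227 + 5·5.3 + 2·45 + 2·21 = 1293.5
#6: 5·224 + 5·8.9 + 2·96 + 2·45 = 1446.5
#7: 5·320 + 5·6.8 + 2·20 + 2·59 = 1792.0
#8: 5·554 + 5·8.6 + 2·72 + 2·20 = 2997.0
#9: 5·405 + 5·7.7 + 2·53 + 2·64 = 2297.5
#10: 5·561 + 5·8.2 + 2·65 + 2·4 = 2984.0
Lowest: #1 at 832.0.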